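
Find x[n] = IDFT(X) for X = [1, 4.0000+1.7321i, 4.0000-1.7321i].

x[n] = (1/3) Σ(k=0 to 2) X[k] · e^(2πikn/3)

Computing each x[n]:
x[0] = 3
x[1] = -2
x[2] = 0

x = [3, -2, 0]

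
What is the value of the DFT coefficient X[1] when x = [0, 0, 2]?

X[1] = Σ(n=0 to 2) x[n] · ω_3^(1n) where ω_3 = e^(-2πi/3)
= (0)·ω_3^0 + (0)·ω_3^1 + (2)·ω_3^2

X[1] = -1.0000+1.7321i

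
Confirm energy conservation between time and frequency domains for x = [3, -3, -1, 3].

Time domain:
Σ|x[n]|² = |3|² + |-3|² + |-1|² + |3|² = 28.0000

Frequency domain:
(1/4)Σ|X[k]|² = (1/4)(|2|² + |4+6i|² + |2|² + |4-6i|²) = (1/4)·112.0000 = 28.0000

Both sides agree, confirming Parseval's theorem.

Σ|x[n]|² = (1/N)Σ|X[k]|² = 28.0000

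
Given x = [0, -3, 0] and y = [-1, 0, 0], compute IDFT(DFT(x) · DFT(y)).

(x ⊛ y)[n] = Σ(m=0 to 2) x[m] · y[(n-m) mod 3]

Computing each output sample:
(x ⊛ y)[0] = 0
(x ⊛ y)[1] = 3
(x ⊛ y)[2] = 0

x ⊛ y = [0, 3, 0]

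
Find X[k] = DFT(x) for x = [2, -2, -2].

X[k] = Σ(n=0 to 2) x[n] · ω_3^(nk)
where ω_3 = e^(-2πi/3)

Computing each X[k]:
X[0] = -2
X[1] = 4
X[2] = 4

X = [-2, 4, 4]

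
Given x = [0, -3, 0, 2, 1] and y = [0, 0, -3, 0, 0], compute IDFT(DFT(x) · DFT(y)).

(x ⊛ y)[n] = Σ(m=0 to 4) x[m] · y[(n-m) mod 5]

Computing each output sample:
(x ⊛ y)[0] = -6
(x ⊛ y)[1] = -3
(x ⊛ y)[2] = 0
(x ⊛ y)[3] = 9
(x ⊛ y)[4] = 0

x ⊛ y = [-6, -3, 0, 9, 0]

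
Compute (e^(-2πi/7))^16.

Since ω_7^7 = 1, powers reduce modulo 7.
16 mod 7 = 2
So ω_7^16 = ω_7^2 = e^(-2πi·2/7)

ω_7^16 = ω_7^2 = -0.2225-0.9749i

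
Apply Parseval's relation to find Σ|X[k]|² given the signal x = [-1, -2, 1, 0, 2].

Parseval: Σ|x[n]|² = (1/N)Σ|X[k]|², so Σ|X[k]|² = N·Σ|x[n]|² = 5·10.0000

Σ|X[k]|² = N·Σ|x[n]|² = 5·10.0000 = 50.0000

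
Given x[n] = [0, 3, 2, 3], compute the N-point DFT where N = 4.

X[k] = Σ(n=0 to 3) x[n] · ω_4^(nk)
where ω_4 = e^(-2πi/4)

Computing each X[k]:
X[0] = 8
X[1] = -2
X[2] = -4
X[3] = -2

X = [8, -2, -4, -2]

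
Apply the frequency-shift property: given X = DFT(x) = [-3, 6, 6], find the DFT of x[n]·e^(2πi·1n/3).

Modulation property: DFT(ω_3^(-1n)·x[n]) = X[(k-1) mod 3], so circularly shift X by 1 positions.

X[k-1] = [6, -3, 6]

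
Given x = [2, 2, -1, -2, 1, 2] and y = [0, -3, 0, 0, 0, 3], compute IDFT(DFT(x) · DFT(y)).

(x ⊛ y)[n] = Σ(m=0 to 5) x[m] · y[(n-m) mod 6]

Computing each output sample:
(x ⊛ y)[0] = 0
(x ⊛ y)[1] = -9
(x ⊛ y)[2] = -12
(x ⊛ y)[3] = 6
(x ⊛ y)[4] = 12
(x ⊛ y)[5] = 3

x ⊛ y = [0, -9, -12, 6, 12, 3]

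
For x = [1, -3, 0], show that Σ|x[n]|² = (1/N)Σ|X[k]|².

Time domain:
Σ|x[n]|² = |1|² + |-3|² + |0|² = 10.0000

Frequency domain:
(1/3)Σ|X[k]|² = (1/3)(|-2|² + |2.5000+2.5981i|² + |2.5000-2.5981i|²) = (1/3)·30.0000 = 10.0000

Both sides agree, confirming Parseval's theorem.

Σ|x[n]|² = (1/N)Σ|X[k]|² = 10.0000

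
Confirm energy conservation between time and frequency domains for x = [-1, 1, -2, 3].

Time domain:
Σ|x[n]|² = |-1|² + |1|² + |-2|² + |3|² = 15.0000

Frequency domain:
(1/4)Σ|X[k]|² = (1/4)(|1|² + |1+2i|² + |-7|² + |1-2i|²) = (1/4)·60.0000 = 15.0000

Both sides agree, confirming Parseval's theorem.

Σ|x[n]|² = (1/N)Σ|X[k]|² = 15.0000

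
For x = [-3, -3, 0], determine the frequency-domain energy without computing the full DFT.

Parseval: Σ|x[n]|² = (1/N)Σ|X[k]|², so Σ|X[k]|² = N·Σ|x[n]|² = 3·18.0000

Σ|X[k]|² = N·Σ|x[n]|² = 3·18.0000 = 54.0000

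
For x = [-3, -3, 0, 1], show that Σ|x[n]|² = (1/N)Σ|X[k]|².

Time domain:
Σ|x[n]|² = |-3|² + |-3|² + |0|² + |1|² = 19.0000

Frequency domain:
(1/4)Σ|X[k]|² = (1/4)(|-5|² + |-3+4i|² + |-1|² + |-3-4i|²) = (1/4)·76.0000 = 19.0000

Both sides agree, confirming Parseval's theorem.

Σ|x[n]|² = (1/N)Σ|X[k]|² = 19.0000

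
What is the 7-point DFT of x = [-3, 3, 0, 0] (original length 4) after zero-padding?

Original 4-point DFT: [0, -3-3i, -6, -3+3i]
Zero-padded 7-point DFT provides frequency interpolation.

DFT_7([x, 0, ...]) = [0, -1.1295-2.3455i, -3.6676-2.9248i, -5.7029-1.3017i, -5.7029+1.3017i, -3.6676+2.9248i, -1.1295+2.3455i]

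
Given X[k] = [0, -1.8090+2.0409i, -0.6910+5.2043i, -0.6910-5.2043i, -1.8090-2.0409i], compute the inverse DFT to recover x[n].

x[n] = (1/5) Σ(k=0 to 4) X[k] · e^(2πikn/5)

Computing each x[n]:
x[0] = -1
x[1] = -2
x[2] = 2
x[3] = -1
x[4] = 2

x = [-1, -2, 2, -1, 2]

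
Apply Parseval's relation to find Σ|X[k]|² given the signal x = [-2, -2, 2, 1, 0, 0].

Parseval: Σ|x[n]|² = (1/N)Σ|X[k]|², so Σ|X[k]|² = N·Σ|x[n]|² = 6·13.0000

Σ|X[k]|² = N·Σ|x[n]|² = 6·13.0000 = 78.0000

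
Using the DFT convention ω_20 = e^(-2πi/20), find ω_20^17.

ω_20^17 = e^(-2πi·17/20)
= cos(-2π·17/20) + i·sin(-2π·17/20)
= cos(-34π/20) + i·sin(-34π/20)

ω_20^17 = cos(-34π/20) + i·sin(-34π/20) = 0.5878+0.8090i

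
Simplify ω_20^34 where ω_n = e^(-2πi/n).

Since ω_20^20 = 1, powers reduce modulo 20.
34 mod 20 = 14
So ω_20^34 = ω_20^14 = e^(-2πi·14/20)

ω_20^34 = ω_20^14 = -0.3090+0.9511i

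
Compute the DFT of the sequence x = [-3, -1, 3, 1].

X[k] = Σ(n=0 to 3) x[n] · ω_4^(nk)
where ω_4 = e^(-2πi/4)

Computing each X[k]:
X[0] = 0
X[1] = -6+2i
X[2] = 0
X[3] = -6-2i

X = [0, -6+2i, 0, -6-2i]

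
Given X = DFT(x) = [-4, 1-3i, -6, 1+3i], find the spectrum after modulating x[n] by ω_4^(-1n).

Modulation property: DFT(ω_4^(-1n)·x[n]) = X[(k-1) mod 4], so circularly shift X by 1 positions.

X[k-1] = [1+3i, -4, 1-3i, -6]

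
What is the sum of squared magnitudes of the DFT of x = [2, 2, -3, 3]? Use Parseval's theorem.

Parseval: Σ|x[n]|² = (1/N)Σ|X[k]|², so Σ|X[k]|² = N·Σ|x[n]|² = 4·26.0000

Σ|X[k]|² = N·Σ|x[n]|² = 4·26.0000 = 104.0000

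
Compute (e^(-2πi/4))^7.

Since ω_4^4 = 1, powers reduce modulo 4.
7 mod 4 = 3
So ω_4^7 = ω_4^3 = e^(-2πi·3/4)

ω_4^7 = ω_4^3 = 1i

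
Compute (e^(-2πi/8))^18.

Since ω_8^8 = 1, powers reduce modulo 8.
18 mod 8 = 2
So ω_8^18 = ω_8^2 = e^(-2πi·2/8)

ω_8^18 = ω_8^2 = -1i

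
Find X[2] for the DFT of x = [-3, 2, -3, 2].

X[2] = Σ(n=0 to 3) x[n] · ω_4^(2n) where ω_4 = e^(-2πi/4)
= (-3)·ω_4^0 + (2)·ω_4^2 + (-3)·ω_4^4 + (2)·ω_4^6

X[2] = -10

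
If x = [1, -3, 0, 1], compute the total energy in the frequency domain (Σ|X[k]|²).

Parseval: Σ|x[n]|² = (1/N)Σ|X[k]|², so Σ|X[k]|² = N·Σ|x[n]|² = 4·11.0000

Σ|X[k]|² = N·Σ|x[n]|² = 4·11.0000 = 44.0000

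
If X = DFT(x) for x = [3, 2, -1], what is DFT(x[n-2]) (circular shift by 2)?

Time shift by 2: X_shifted[k] = ω_3^(2k) · X[k]
Shifted x = [2, -1, 3]

DFT(x[n-2]) = [4, 1.0000+3.4641i, 1.0000-3.4641i]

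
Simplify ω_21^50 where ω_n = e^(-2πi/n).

Since ω_21^21 = 1, powers reduce modulo 21.
50 mod 21 = 8
So ω_21^50 = ω_21^8 = e^(-2πi·8/21)

ω_21^50 = ω_21^8 = -0.7331-0.6802i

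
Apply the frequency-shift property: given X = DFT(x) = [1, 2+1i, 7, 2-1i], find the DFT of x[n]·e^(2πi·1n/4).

Modulation property: DFT(ω_4^(-1n)·x[n]) = X[(k-1) mod 4], so circularly shift X by 1 positions.

X[k-1] = [2-1i, 1, 2+1i, 7]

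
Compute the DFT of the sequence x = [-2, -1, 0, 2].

X[k] = Σ(n=0 to 3) x[n] · ω_4^(nk)
where ω_4 = e^(-2πi/4)

Computing each X[k]:
X[0] = -1
X[1] = -2+3i
X[2] = -3
X[3] = -2-3i

X = [-1, -2+3i, -3, -2-3i]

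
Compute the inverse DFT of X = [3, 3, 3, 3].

x[n] = (1/4) Σ(k=0 to 3) X[k] · e^(2πikn/4)

Computing each x[n]:
x[0] = 3
x[1] = 0
x[2] = 0
x[3] = 0

x = [3, 0, 0, 0]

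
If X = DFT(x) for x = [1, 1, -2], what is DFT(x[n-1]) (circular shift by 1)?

Time shift by 1: X_shifted[k] = ω_3^(1k) · X[k]
Shifted x = [-2, 1, 1]

DFT(x[n-1]) = [0, -3, -3]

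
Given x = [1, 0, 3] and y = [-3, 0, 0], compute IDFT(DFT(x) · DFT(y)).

(x ⊛ y)[n] = Σ(m=0 to 2) x[m] · y[(n-m) mod 3]

Computing each output sample:
(x ⊛ y)[0] = -3
(x ⊛ y)[1] = 0
(x ⊛ y)[2] = -9

x ⊛ y = [-3, 0, -9]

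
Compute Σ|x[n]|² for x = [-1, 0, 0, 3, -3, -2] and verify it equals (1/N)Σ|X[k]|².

Time domain:
Σ|x[n]|² = |-1|² + |0|² + |0|² + |3|² + |-3|² + |-2|² = 23.0000

Frequency domain:
(1/6)Σ|X[k]|² = (1/6)(|-3|² + |-3.5000-4.3301i|² + |4.5000+0.8660i|² + |-5|² + |4.5000-0.8660i|² + |-3.5000+4.3301i|²) = (1/6)·138.0000 = 23.0000

Both sides agree, confirming Parseval's theorem.

Σ|x[n]|² = (1/N)Σ|X[k]|² = 23.0000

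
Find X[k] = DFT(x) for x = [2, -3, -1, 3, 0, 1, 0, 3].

X[k] = Σ(n=0 to 7) x[n] · ω_8^(nk)
where ω_8 = e^(-2πi/8)

Computing each X[k]:
X[0] = 5
X[1] = -0.8284+3.8284i
X[2] = 3+8i
X[3] = 4.8284+1.8284i
X[4] = -3
X[5] = 4.8284-1.8284i
X[6] = 3-8i
X[7] = -0.8284-3.8284i

X = [5, -0.8284+3.8284i, 3+8i, 4.8284+1.8284i, -3, 4.8284-1.8284i, 3-8i, -0.8284-3.8284i]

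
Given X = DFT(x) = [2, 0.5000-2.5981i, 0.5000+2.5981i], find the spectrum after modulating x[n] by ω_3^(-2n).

Modulation property: DFT(ω_3^(-2n)·x[n]) = X[(k-2) mod 3], so circularly shift X by 2 positions.

X[k-2] = [0.5000-2.5981i, 0.5000+2.5981i, 2]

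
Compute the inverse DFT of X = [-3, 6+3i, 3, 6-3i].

x[n] = (1/4) Σ(k=0 to 3) X[k] · e^(2πikn/4)

Computing each x[n]:
x[0] = 3
x[1] = -3
x[2] = -3
x[3] = 0

x = [3, -3, -3, 0]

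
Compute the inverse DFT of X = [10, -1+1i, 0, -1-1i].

x[n] = (1/4) Σ(k=0 to 3) X[k] · e^(2πikn/4)

Computing each x[n]:
x[0] = 2
x[1] = 2
x[2] = 3
x[3] = 3

x = [2, 2, 3, 3]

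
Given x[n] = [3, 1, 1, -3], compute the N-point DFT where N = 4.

X[k] = Σ(n=0 to 3) x[n] · ω_4^(nk)
where ω_4 = e^(-2πi/4)

Computing each X[k]:
X[0] = 2
X[1] = 2-4i
X[2] = 6
X[3] = 2+4i

X = [2, 2-4i, 6, 2+4i]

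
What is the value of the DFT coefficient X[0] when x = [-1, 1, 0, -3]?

X[0] = Σ(n=0 to 3) x[n] · ω_4^0 = Σ x[n]
= (-1) + (1) + (0) + (-3)

X[0] = -3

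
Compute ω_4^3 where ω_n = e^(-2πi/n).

ω_4^3 = e^(-2πi·3/4)
= cos(-2π·3/4) + i·sin(-2π·3/4)
= cos(-6π/4) + i·sin(-6π/4)

ω_4^3 = cos(-6π/4) + i·sin(-6π/4) = 1i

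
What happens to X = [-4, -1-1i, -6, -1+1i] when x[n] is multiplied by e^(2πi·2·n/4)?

Modulation property: DFT(ω_4^(-2n)·x[n]) = X[(k-2) mod 4], so circularly shift X by 2 positions.

X[k-2] = [-6, -1+1i, -4, -1-1i]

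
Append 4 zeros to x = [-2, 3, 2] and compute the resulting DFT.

Original 3-point DFT: [3, -4.5000-0.8660i, -4.5000+0.8660i]
Zero-padded 7-point DFT provides frequency interpolation.

DFT_7([x, 0, ...]) = [3, -0.5746-4.2954i, -4.4695-2.0570i, -3.4559+0.2620i, -3.4559-0.2620i, -4.4695+2.0570i, -0.5746+4.2954i]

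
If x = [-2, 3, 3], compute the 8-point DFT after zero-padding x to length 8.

Original 3-point DFT: [4, -5, -5]
Zero-padded 8-point DFT provides frequency interpolation.

DFT_8([x, 0, ...]) = [4, 0.1213-5.1213i, -5-3i, -4.1213+0.8787i, -2, -4.1213-0.8787i, -5+3i, 0.1213+5.1213i]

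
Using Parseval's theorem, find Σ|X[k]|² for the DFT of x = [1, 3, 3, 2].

Parseval: Σ|x[n]|² = (1/N)Σ|X[k]|², so Σ|X[k]|² = N·Σ|x[n]|² = 4·23.0000

Σ|X[k]|² = N·Σ|x[n]|² = 4·23.0000 = 92.0000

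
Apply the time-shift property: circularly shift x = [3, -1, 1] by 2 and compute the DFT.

Time shift by 2: X_shifted[k] = ω_3^(2k) · X[k]
Shifted x = [-1, 1, 3]

DFT(x[n-2]) = [3, -3.0000+1.7321i, -3.0000-1.7321i]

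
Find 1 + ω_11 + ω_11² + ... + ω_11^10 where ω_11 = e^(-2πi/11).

Sum of all nth roots of unity equals 0 for n > 1 (geometric series with r ≠ 1).

0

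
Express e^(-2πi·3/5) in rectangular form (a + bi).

ω_5^3 = e^(-2πi·3/5)
= cos(-2π·3/5) + i·sin(-2π·3/5)
= cos(-6π/5) + i·sin(-6π/5)

ω_5^3 = cos(-6π/5) + i·sin(-6π/5) = -0.8090+0.5878i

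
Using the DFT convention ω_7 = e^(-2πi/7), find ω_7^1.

ω_7^1 = e^(-2πi·1/7)
= cos(-2π·1/7) + i·sin(-2π·1/7)
= cos(-2π/7) + i·sin(-2π/7)

ω_7^1 = cos(-2π/7) + i·sin(-2π/7) = 0.6235-0.7818i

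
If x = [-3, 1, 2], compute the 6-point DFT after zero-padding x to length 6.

Original 3-point DFT: [0, -4.5000+0.8660i, -4.5000-0.8660i]
Zero-padded 6-point DFT provides frequency interpolation.

DFT_6([x, 0, ...]) = [0, -3.5000-2.5981i, -4.5000+0.8660i, -2, -4.5000-0.8660i, -3.5000+2.5981i]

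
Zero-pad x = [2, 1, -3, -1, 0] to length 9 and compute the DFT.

Original 5-point DFT: [-1, 5.5451+0.2245i, -0.0451-2.4899i, -0.0451+2.4899i, 5.5451-0.2245i]
Zero-padded 9-point DFT provides frequency interpolation.

DFT_9([x, 0, ...]) = [-1, 2.7451+3.1777i, 5.4927-0.8248i, 2.0000-3.4641i, -0.7378-1.4044i, -0.7378+1.4044i, 2.0000+3.4641i, 5.4927+0.8248i, 2.7451-3.1777i]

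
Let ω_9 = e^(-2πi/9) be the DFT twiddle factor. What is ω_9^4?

ω_9^4 = e^(-2πi·4/9)
= cos(-2π·4/9) + i·sin(-2π·4/9)
= cos(-8π/9) + i·sin(-8π/9)

ω_9^4 = cos(-8π/9) + i·sin(-8π/9) = -0.9397-0.3420i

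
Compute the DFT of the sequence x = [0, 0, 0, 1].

X[k] = Σ(n=0 to 3) x[n] · ω_4^(nk)
where ω_4 = e^(-2πi/4)

Computing each X[k]:
X[0] = 1
X[1] = 1i
X[2] = -1
X[3] = -1i

X = [1, 1i, -1, -1i]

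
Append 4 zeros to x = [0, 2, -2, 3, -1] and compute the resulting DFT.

Original 5-point DFT: [2, -0.5000+0.0858i, -0.5000-6.5186i, -0.5000+6.5186i, -0.5000-0.0858i]
Zero-padded 9-point DFT provides frequency interpolation.

DFT_9([x, 0, ...]) = [2, 0.6245-1.5720i, -0.0394+0.6697i, 3.5000-2.5981i, -5.0851-5.5525i, -5.0851+5.5525i, 3.5000+2.5981i, -0.0394-0.6697i, 0.6245+1.5720i]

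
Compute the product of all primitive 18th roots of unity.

The primitive 18th roots of unity are ω_18^k for k coprime to 18: k ∈ {1, 5, 7, 11, 13, 17}
Their product equals the constant term of the cyclotomic polynomial Φ_18(x) up to sign.
For n ≥ 3, the product of all primitive nth roots of unity is 1. (For n=1 it is 1; for n=2 it is -1.)

1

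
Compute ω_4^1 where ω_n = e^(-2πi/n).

ω_4^1 = e^(-2πi·1/4)
= cos(-2π·1/4) + i·sin(-2π·1/4)
= cos(-2π/4) + i·sin(-2π/4)

ω_4^1 = cos(-2π/4) + i·sin(-2π/4) = -1i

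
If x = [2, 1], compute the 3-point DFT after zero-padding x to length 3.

Original 2-point DFT: [3, 1]
Zero-padded 3-point DFT provides frequency interpolation.

DFT_3([x, 0, ...]) = [3, 1.5000-0.8660i, 1.5000+0.8660i]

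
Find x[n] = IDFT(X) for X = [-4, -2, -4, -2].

x[n] = (1/4) Σ(k=0 to 3) X[k] · e^(2πikn/4)

Computing each x[n]:
x[0] = -3
x[1] = 0
x[2] = -1
x[3] = 0

x = [-3, 0, -1, 0]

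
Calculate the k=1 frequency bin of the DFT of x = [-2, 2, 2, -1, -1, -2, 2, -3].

X[1] = Σ(n=0 to 7) x[n] · ω_8^(1n) where ω_8 = e^(-2πi/8)
= (-2)·ω_8^0 + (2)·ω_8^1 + (2)·ω_8^2 + (-1)·ω_8^3 + (-1)·ω_8^4 + (-2)·ω_8^5 + (2)·ω_8^6 + (-3)·ω_8^7

X[1] = 0.4142-4.2426i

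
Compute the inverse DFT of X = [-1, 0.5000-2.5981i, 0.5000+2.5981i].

x[n] = (1/3) Σ(k=0 to 2) X[k] · e^(2πikn/3)

Computing each x[n]:
x[0] = 0
x[1] = 1
x[2] = -2

x = [0, 1, -2]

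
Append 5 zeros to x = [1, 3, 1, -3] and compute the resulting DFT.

Original 4-point DFT: [2, -6i, 2, 6i]
Zero-padded 9-point DFT provides frequency interpolation.

DFT_9([x, 0, ...]) = [2, 4.9718-0.3151i, 2.0813-5.8945i, -4.0000-1.7321i, 0.4470+2.2148i, 0.4470-2.2148i, -4.0000+1.7321i, 2.0813+5.8945i, 4.9718+0.3151i]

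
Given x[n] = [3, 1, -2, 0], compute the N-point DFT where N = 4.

X[k] = Σ(n=0 to 3) x[n] · ω_4^(nk)
where ω_4 = e^(-2πi/4)

Computing each X[k]:
X[0] = 2
X[1] = 5-1i
X[2] = 0
X[3] = 5+1i

X = [2, 5-1i, 0, 5+1i]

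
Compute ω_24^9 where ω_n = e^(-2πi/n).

ω_24^9 = e^(-2πi·9/24)
= cos(-2π·9/24) + i·sin(-2π·9/24)
= cos(-18π/24) + i·sin(-18π/24)

ω_24^9 = cos(-18π/24) + i·sin(-18π/24) = -0.7071-0.7071i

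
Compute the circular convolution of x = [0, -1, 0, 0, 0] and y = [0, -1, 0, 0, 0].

(x ⊛ y)[n] = Σ(m=0 to 4) x[m] · y[(n-m) mod 5]

Computing each output sample:
(x ⊛ y)[0] = 0
(x ⊛ y)[1] = 0
(x ⊛ y)[2] = 1
(x ⊛ y)[3] = 0
(x ⊛ y)[4] = 0

x ⊛ y = [0, 0, 1, 0, 0]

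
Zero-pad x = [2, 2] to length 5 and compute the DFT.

Original 2-point DFT: [4, 0]
Zero-padded 5-point DFT provides frequency interpolation.

DFT_5([x, 0, ...]) = [4, 2.6180-1.9021i, 0.3820-1.1756i, 0.3820+1.1756i, 2.6180+1.9021i]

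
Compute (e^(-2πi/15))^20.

Since ω_15^15 = 1, powers reduce modulo 15.
20 mod 15 = 5
So ω_15^20 = ω_15^5 = e^(-2πi·5/15)

ω_15^20 = ω_15^5 = -0.5000-0.8660i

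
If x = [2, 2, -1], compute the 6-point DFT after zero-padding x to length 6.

Original 3-point DFT: [3, 1.5000-2.5981i, 1.5000+2.5981i]
Zero-padded 6-point DFT provides frequency interpolation.

DFT_6([x, 0, ...]) = [3, 3.5000-0.8660i, 1.5000-2.5981i, -1, 1.5000+2.5981i, 3.5000+0.8660i]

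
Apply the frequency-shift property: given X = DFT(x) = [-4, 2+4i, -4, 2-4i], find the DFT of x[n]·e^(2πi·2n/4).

Modulation property: DFT(ω_4^(-2n)·x[n]) = X[(k-2) mod 4], so circularly shift X by 2 positions.

X[k-2] = [-4, 2-4i, -4, 2+4i]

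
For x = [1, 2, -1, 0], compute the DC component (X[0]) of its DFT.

X[0] = Σ(n=0 to 3) x[n] · ω_4^0 = Σ x[n]
= (1) + (2) + (-1) + (0)

X[0] = 2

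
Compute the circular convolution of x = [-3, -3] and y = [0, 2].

(x ⊛ y)[n] = Σ(m=0 to 1) x[m] · y[(n-m) mod 2]

Computing each output sample:
(x ⊛ y)[0] = -6
(x ⊛ y)[1] = -6

x ⊛ y = [-6, -6]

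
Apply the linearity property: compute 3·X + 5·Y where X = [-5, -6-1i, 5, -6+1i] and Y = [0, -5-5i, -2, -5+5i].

By linearity: DFT(3x + 5y) = 3·DFT(x) + 5·DFT(y)
= 3·[-5, -6-1i, 5, -6+1i] + 5·[0, -5-5i, -2, -5+5i]

Computing element-wise:
Z[0] = 3·(-5) + 5·(0) = -15
Z[1] = 3·(-6-1i) + 5·(-5-5i) = -43-28i
Z[2] = 3·(5) + 5·(-2) = 5
Z[3] = 3·(-6+1i) + 5·(-5+5i) = -43+28i

DFT(3x + 5y) = 3·X + 5·Y = [-15, -43-28i, 5, -43+28i]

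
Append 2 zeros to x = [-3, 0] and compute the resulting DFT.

Original 2-point DFT: [-3, -3]
Zero-padded 4-point DFT provides frequency interpolation.

DFT_4([x, 0, ...]) = [-3, -3, -3, -3]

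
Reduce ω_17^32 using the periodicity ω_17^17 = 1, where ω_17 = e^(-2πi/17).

Since ω_17^17 = 1, powers reduce modulo 17.
32 mod 17 = 15
So ω_17^32 = ω_17^15 = e^(-2πi·15/17)

ω_17^32 = ω_17^15 = 0.7390+0.6737i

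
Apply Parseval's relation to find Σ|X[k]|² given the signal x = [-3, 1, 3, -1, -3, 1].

Parseval: Σ|x[n]|² = (1/N)Σ|X[k]|², so Σ|X[k]|² = N·Σ|x[n]|² = 6·30.0000

Σ|X[k]|² = N·Σ|x[n]|² = 6·30.0000 = 180.0000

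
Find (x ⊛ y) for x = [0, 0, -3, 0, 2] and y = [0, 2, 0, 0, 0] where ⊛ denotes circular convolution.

(x ⊛ y)[n] = Σ(m=0 to 4) x[m] · y[(n-m) mod 5]

Computing each output sample:
(x ⊛ y)[0] = 4
(x ⊛ y)[1] = 0
(x ⊛ y)[2] = 0
(x ⊛ y)[3] = -6
(x ⊛ y)[4] = 0

x ⊛ y = [4, 0, 0, -6, 0]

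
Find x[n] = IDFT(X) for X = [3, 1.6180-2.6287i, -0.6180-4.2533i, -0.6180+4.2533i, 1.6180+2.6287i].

x[n] = (1/5) Σ(k=0 to 4) X[k] · e^(2πikn/5)

Computing each x[n]:
x[0] = 1
x[1] = 3
x[2] = -1
x[3] = 1
x[4] = -1

x = [1, 3, -1, 1, -1]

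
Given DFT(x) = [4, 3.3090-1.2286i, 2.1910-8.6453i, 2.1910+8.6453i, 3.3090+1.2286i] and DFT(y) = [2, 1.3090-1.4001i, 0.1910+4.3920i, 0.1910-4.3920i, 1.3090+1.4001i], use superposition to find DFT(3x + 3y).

By linearity: DFT(3x + 3y) = 3·DFT(x) + 3·DFT(y)
= 3·[4, 3.3090-1.2286i, 2.1910-8.6453i, 2.1910+8.6453i, 3.3090+1.2286i] + 3·[2, 1.3090-1.4001i, 0.1910+4.3920i, 0.1910-4.3920i, 1.3090+1.4001i]

Computing element-wise:
Z[0] = 3·(4) + 3·(2) = 18
Z[1] = 3·(3.3090-1.2286i) + 3·(1.3090-1.4001i) = 13.8540-7.8861i
Z[2] = 3·(2.1910-8.6453i) + 3·(0.1910+4.3920i) = 7.1460-12.7599i
Z[3] = 3·(2.1910+8.6453i) + 3·(0.1910-4.3920i) = 7.1460+12.7599i
Z[4] = 3·(3.3090+1.2286i) + 3·(1.3090+1.4001i) = 13.8540+7.8861i

DFT(3x + 3y) = 3·X + 3·Y = [18, 13.8540-7.8861i, 7.1460-12.7599i, 7.1460+12.7599i, 13.8540+7.8861i]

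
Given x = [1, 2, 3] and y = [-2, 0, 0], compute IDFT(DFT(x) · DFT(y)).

(x ⊛ y)[n] = Σ(m=0 to 2) x[m] · y[(n-m) mod 3]

Computing each output sample:
(x ⊛ y)[0] = -2
(x ⊛ y)[1] = -4
(x ⊛ y)[2] = -6

x ⊛ y = [-2, -4, -6]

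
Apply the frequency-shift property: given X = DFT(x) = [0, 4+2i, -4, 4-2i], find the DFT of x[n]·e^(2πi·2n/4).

Modulation property: DFT(ω_4^(-2n)·x[n]) = X[(k-2) mod 4], so circularly shift X by 2 positions.

X[k-2] = [-4, 4-2i, 0, 4+2i]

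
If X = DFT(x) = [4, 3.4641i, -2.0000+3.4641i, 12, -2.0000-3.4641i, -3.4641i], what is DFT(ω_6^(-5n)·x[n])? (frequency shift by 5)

Modulation property: DFT(ω_6^(-5n)·x[n]) = X[(k-5) mod 6], so circularly shift X by 5 positions.

X[k-5] = [3.4641i, -2.0000+3.4641i, 12, -2.0000-3.4641i, -3.4641i, 4]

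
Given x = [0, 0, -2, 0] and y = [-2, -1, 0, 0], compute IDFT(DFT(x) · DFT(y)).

(x ⊛ y)[n] = Σ(m=0 to 3) x[m] · y[(n-m) mod 4]

Computing each output sample:
(x ⊛ y)[0] = 0
(x ⊛ y)[1] = 0
(x ⊛ y)[2] = 4
(x ⊛ y)[3] = 2

x ⊛ y = [0, 0, 4, 2]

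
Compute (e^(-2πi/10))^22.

Since ω_10^10 = 1, powers reduce modulo 10.
22 mod 10 = 2
So ω_10^22 = ω_10^2 = e^(-2πi·2/10)

ω_10^22 = ω_10^2 = 0.3090-0.9511i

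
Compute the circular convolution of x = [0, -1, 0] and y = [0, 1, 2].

(x ⊛ y)[n] = Σ(m=0 to 2) x[m] · y[(n-m) mod 3]

Computing each output sample:
(x ⊛ y)[0] = -2
(x ⊛ y)[1] = 0
(x ⊛ y)[2] = -1

x ⊛ y = [-2, 0, -1]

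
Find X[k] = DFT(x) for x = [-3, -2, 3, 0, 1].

X[k] = Σ(n=0 to 4) x[n] · ω_5^(nk)
where ω_5 = e^(-2πi/5)

Computing each X[k]:
X[0] = -1
X[1] = -5.7361+1.0898i
X[2] = -1.2639+4.6165i
X[3] = -1.2639-4.6165i
X[4] = -5.7361-1.0898i

X = [-1, -5.7361+1.0898i, -1.2639+4.6165i, -1.2639-4.6165i, -5.7361-1.0898i]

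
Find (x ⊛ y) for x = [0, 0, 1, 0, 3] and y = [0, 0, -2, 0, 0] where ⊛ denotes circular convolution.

(x ⊛ y)[n] = Σ(m=0 to 4) x[m] · y[(n-m) mod 5]

Computing each output sample:
(x ⊛ y)[0] = 0
(x ⊛ y)[1] = -6
(x ⊛ y)[2] = 0
(x ⊛ y)[3] = 0
(x ⊛ y)[4] = -2

x ⊛ y = [0, -6, 0, 0, -2]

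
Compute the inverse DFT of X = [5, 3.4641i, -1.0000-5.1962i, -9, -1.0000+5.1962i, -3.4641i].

x[n] = (1/6) Σ(k=0 to 5) X[k] · e^(2πikn/6)

Computing each x[n]:
x[0] = -1
x[1] = 3
x[2] = -3
x[3] = 2
x[4] = 2
x[5] = 2

x = [-1, 3, -3, 2, 2, 2]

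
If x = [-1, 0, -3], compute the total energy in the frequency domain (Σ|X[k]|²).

Parseval: Σ|x[n]|² = (1/N)Σ|X[k]|², so Σ|X[k]|² = N·Σ|x[n]|² = 3·10.0000

Σ|X[k]|² = N·Σ|x[n]|² = 3·10.0000 = 30.0000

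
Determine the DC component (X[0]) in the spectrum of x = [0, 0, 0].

X[0] = Σ(n=0 to 2) x[n] · ω_3^0 = Σ x[n]
= (0) + (0) + (0)

X[0] = 0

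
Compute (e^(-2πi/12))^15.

Since ω_12^12 = 1, powers reduce modulo 12.
15 mod 12 = 3
So ω_12^15 = ω_12^3 = e^(-2πi·3/12)

ω_12^15 = ω_12^3 = -1i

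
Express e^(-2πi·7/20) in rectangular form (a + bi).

ω_20^7 = e^(-2πi·7/20)
= cos(-2π·7/20) + i·sin(-2π·7/20)
= cos(-14π/20) + i·sin(-14π/20)

ω_20^7 = cos(-14π/20) + i·sin(-14π/20) = -0.5878-0.8090i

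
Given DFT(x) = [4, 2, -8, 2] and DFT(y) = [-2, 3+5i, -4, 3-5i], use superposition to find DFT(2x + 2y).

By linearity: DFT(2x + 2y) = 2·DFT(x) + 2·DFT(y)
= 2·[4, 2, -8, 2] + 2·[-2, 3+5i, -4, 3-5i]

Computing element-wise:
Z[0] = 2·(4) + 2·(-2) = 4
Z[1] = 2·(2) + 2·(3+5i) = 10+10i
Z[2] = 2·(-8) + 2·(-4) = -24
Z[3] = 2·(2) + 2·(3-5i) = 10-10i

DFT(2x + 2y) = 2·X + 2·Y = [4, 10+10i, -24, 10-10i]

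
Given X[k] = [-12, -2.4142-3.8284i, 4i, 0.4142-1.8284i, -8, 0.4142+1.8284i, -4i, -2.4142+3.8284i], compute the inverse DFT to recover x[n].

x[n] = (1/8) Σ(k=0 to 7) X[k] · e^(2πikn/8)

Computing each x[n]:
x[0] = -3
x[1] = -1
x[2] = -2
x[3] = 2
x[4] = -2
x[5] = -2
x[6] = -3
x[7] = -1

x = [-3, -1, -2, 2, -2, -2, -3, -1]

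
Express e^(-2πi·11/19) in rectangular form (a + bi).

ω_19^11 = e^(-2πi·11/19)
= cos(-2π·11/19) + i·sin(-2π·11/19)
= cos(-22π/19) + i·sin(-22π/19)

ω_19^11 = cos(-22π/19) + i·sin(-22π/19) = -0.8795+0.4759i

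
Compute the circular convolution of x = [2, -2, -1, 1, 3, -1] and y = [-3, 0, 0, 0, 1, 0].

(x ⊛ y)[n] = Σ(m=0 to 5) x[m] · y[(n-m) mod 6]

Computing each output sample:
(x ⊛ y)[0] = -7
(x ⊛ y)[1] = 7
(x ⊛ y)[2] = 6
(x ⊛ y)[3] = -4
(x ⊛ y)[4] = -7
(x ⊛ y)[5] = 1

x ⊛ y = [-7, 7, 6, -4, -7, 1]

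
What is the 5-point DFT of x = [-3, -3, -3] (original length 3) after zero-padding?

Original 3-point DFT: [-9, 0, 0]
Zero-padded 5-point DFT provides frequency interpolation.

DFT_5([x, 0, ...]) = [-9, -1.5000+4.6165i, -1.5000-1.0898i, -1.5000+1.0898i, -1.5000-4.6165i]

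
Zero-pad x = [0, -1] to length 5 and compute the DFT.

Original 2-point DFT: [-1, 1]
Zero-padded 5-point DFT provides frequency interpolation.

DFT_5([x, 0, ...]) = [-1, -0.3090+0.9511i, 0.8090+0.5878i, 0.8090-0.5878i, -0.3090-0.9511i]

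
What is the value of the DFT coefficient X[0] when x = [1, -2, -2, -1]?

X[0] = Σ(n=0 to 3) x[n] · ω_4^0 = Σ x[n]
= (1) + (-2) + (-2) + (-1)

X[0] = -4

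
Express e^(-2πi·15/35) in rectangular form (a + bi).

ω_35^15 = e^(-2πi·15/35)
= cos(-2π·15/35) + i·sin(-2π·15/35)
= cos(-30π/35) + i·sin(-30π/35)

ω_35^15 = cos(-30π/35) + i·sin(-30π/35) = -0.9010-0.4339i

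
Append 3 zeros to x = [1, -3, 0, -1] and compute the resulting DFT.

Original 4-point DFT: [-3, 1+2i, 5, 1-2i]
Zero-padded 7-point DFT provides frequency interpolation.

DFT_7([x, 0, ...]) = [-3, 0.0305+2.7794i, 1.0441+2.1430i, 3.9254+2.2766i, 3.9254-2.2766i, 1.0441-2.1430i, 0.0305-2.7794i]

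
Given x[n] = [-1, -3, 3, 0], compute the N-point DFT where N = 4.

X[k] = Σ(n=0 to 3) x[n] · ω_4^(nk)
where ω_4 = e^(-2πi/4)

Computing each X[k]:
X[0] = -1
X[1] = -4+3i
X[2] = 5
X[3] = -4-3i

X = [-1, -4+3i, 5, -4-3i]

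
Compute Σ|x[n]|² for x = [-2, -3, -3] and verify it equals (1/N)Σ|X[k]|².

Time domain:
Σ|x[n]|² = |-2|² + |-3|² + |-3|² = 22.0000

Frequency domain:
(1/3)Σ|X[k]|² = (1/3)(|-8|² + |1|² + |1|²) = (1/3)·66.0000 = 22.0000

Both sides agree, confirming Parseval's theorem.

Σ|x[n]|² = (1/N)Σ|X[k]|² = 22.0000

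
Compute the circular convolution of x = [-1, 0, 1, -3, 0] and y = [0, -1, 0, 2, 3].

(x ⊛ y)[n] = Σ(m=0 to 4) x[m] · y[(n-m) mod 5]

Computing each output sample:
(x ⊛ y)[0] = 2
(x ⊛ y)[1] = -2
(x ⊛ y)[2] = -9
(x ⊛ y)[3] = -3
(x ⊛ y)[4] = 0

x ⊛ y = [2, -2, -9, -3, 0]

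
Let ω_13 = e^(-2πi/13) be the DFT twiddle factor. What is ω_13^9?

ω_13^9 = e^(-2πi·9/13)
= cos(-2π·9/13) + i·sin(-2π·9/13)
= cos(-18π/13) + i·sin(-18π/13)

ω_13^9 = cos(-18π/13) + i·sin(-18π/13) = -0.3546+0.9350i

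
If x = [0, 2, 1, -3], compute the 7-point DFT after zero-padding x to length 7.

Original 4-point DFT: [0, -1-5i, 2, -1+5i]
Zero-padded 7-point DFT provides frequency interpolation.

DFT_7([x, 0, ...]) = [0, 3.7274-1.2369i, -3.2165-3.8615i, -0.5109+2.8388i, -0.5109-2.8388i, -3.2165+3.8615i, 3.7274+1.2369i]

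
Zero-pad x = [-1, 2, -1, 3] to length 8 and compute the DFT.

Original 4-point DFT: [3, 1i, -7, -1i]
Zero-padded 8-point DFT provides frequency interpolation.

DFT_8([x, 0, ...]) = [3, -1.7071-2.5355i, 1i, -0.2929-4.5355i, -7, -0.2929+4.5355i, -1i, -1.7071+2.5355i]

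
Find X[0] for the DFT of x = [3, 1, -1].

X[0] = Σ(n=0 to 2) x[n] · ω_3^0 = Σ x[n]
= (3) + (1) + (-1)

X[0] = 3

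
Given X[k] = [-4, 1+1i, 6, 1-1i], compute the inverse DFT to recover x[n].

x[n] = (1/4) Σ(k=0 to 3) X[k] · e^(2πikn/4)

Computing each x[n]:
x[0] = 1
x[1] = -3
x[2] = 0
x[3] = -2

x = [1, -3, 0, -2]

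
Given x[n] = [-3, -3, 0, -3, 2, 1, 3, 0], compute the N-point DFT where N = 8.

X[k] = Σ(n=0 to 7) x[n] · ω_8^(nk)
where ω_8 = e^(-2πi/8)

Computing each X[k]:
X[0] = -3
X[1] = -5.7071+7.9497i
X[2] = -4-1i
X[3] = -4.2929+1.9497i
X[4] = 7
X[5] = -4.2929-1.9497i
X[6] = -4+1i
X[7] = -5.7071-7.9497i

X = [-3, -5.7071+7.9497i, -4-1i, -4.2929+1.9497i, 7, -4.2929-1.9497i, -4+1i, -5.7071-7.9497i]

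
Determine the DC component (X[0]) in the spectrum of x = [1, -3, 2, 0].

X[0] = Σ(n=0 to 3) x[n] · ω_4^0 = Σ x[n]
= (1) + (-3) + (2) + (0)

X[0] = 0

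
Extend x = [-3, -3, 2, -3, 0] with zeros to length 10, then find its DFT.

Original 5-point DFT: [-7, -3.1180-0.0858i, -0.8820+6.5186i, -0.8820-6.5186i, -3.1180+0.0858i]
Zero-padded 10-point DFT provides frequency interpolation.

DFT_10([x, 0, ...]) = [-7, -3.8820+2.7144i, -3.1180-0.0858i, -6.1180+2.2654i, -0.8820+6.5186i, 5, -0.8820-6.5186i, -6.1180-2.2654i, -3.1180+0.0858i, -3.8820-2.7144i]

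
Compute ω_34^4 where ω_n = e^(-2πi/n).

ω_34^4 = e^(-2πi·4/34)
= cos(-2π·4/34) + i·sin(-2π·4/34)
= cos(-8π/34) + i·sin(-8π/34)

ω_34^4 = cos(-8π/34) + i·sin(-8π/34) = 0.7390-0.6737i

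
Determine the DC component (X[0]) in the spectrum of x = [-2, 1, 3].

X[0] = Σ(n=0 to 2) x[n] · ω_3^0 = Σ x[n]
= (-2) + (1) + (3)

X[0] = 2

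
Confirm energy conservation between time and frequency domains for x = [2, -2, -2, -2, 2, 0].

Time domain:
Σ|x[n]|² = |2|² + |-2|² + |-2|² + |-2|² + |2|² + |0|² = 20.0000

Frequency domain:
(1/6)Σ|X[k]|² = (1/6)(|-2|² + |3.0000+5.1962i|² + |1.0000-1.7321i|² + |6|² + |1.0000+1.7321i|² + |3.0000-5.1962i|²) = (1/6)·120.0000 = 20.0000

Both sides agree, confirming Parseval's theorem.

Σ|x[n]|² = (1/N)Σ|X[k]|² = 20.0000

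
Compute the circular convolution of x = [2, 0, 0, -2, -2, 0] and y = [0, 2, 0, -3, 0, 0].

(x ⊛ y)[n] = Σ(m=0 to 5) x[m] · y[(n-m) mod 6]

Computing each output sample:
(x ⊛ y)[0] = 6
(x ⊛ y)[1] = 10
(x ⊛ y)[2] = 0
(x ⊛ y)[3] = -6
(x ⊛ y)[4] = -4
(x ⊛ y)[5] = -4

x ⊛ y = [6, 10, 0, -6, -4, -4]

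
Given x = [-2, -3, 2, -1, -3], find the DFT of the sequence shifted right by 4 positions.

Time shift by 4: X_shifted[k] = ω_5^(4k) · X[k]
Shifted x = [-3, 2, -1, -3, -2]

DFT(x[n-4]) = [-7, 0.2361-4.9798i, -4.2361-0.4490i, -4.2361+0.4490i, 0.2361+4.9798i]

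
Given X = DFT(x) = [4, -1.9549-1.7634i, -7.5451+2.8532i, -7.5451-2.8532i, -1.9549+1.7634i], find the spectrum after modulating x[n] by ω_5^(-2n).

Modulation property: DFT(ω_5^(-2n)·x[n]) = X[(k-2) mod 5], so circularly shift X by 2 positions.

X[k-2] = [-7.5451-2.8532i, -1.9549+1.7634i, 4, -1.9549-1.7634i, -7.5451+2.8532i]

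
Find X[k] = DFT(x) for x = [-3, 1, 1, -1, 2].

X[k] = Σ(n=0 to 4) x[n] · ω_5^(nk)
where ω_5 = e^(-2πi/5)

Computing each X[k]:
X[0] = 0
X[1] = -2.0729-0.2245i
X[2] = -5.4271+2.4899i
X[3] = -5.4271-2.4899i
X[4] = -2.0729+0.2245i

X = [0, -2.0729-0.2245i, -5.4271+2.4899i, -5.4271-2.4899i, -2.0729+0.2245i]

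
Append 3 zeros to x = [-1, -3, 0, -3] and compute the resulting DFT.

Original 4-point DFT: [-7, -1, 5, -1]
Zero-padded 7-point DFT provides frequency interpolation.

DFT_7([x, 0, ...]) = [-7, -0.1676+3.6471i, -2.2029+0.5793i, 2.3705+4.2264i, 2.3705-4.2264i, -2.2029-0.5793i, -0.1676-3.6471i]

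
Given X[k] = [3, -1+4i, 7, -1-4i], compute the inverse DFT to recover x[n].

x[n] = (1/4) Σ(k=0 to 3) X[k] · e^(2πikn/4)

Computing each x[n]:
x[0] = 2
x[1] = -3
x[2] = 3
x[3] = 1

x = [2, -3, 3, 1]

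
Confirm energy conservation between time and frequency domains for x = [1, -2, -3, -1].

Time domain:
Σ|x[n]|² = |1|² + |-2|² + |-3|² + |-1|² = 15.0000

Frequency domain:
(1/4)Σ|X[k]|² = (1/4)(|-5|² + |4+1i|² + |1|² + |4-1i|²) = (1/4)·60.0000 = 15.0000

Both sides agree, confirming Parseval's theorem.

Σ|x[n]|² = (1/N)Σ|X[k]|² = 15.0000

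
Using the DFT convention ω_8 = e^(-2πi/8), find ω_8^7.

ω_8^7 = e^(-2πi·7/8)
= cos(-2π·7/8) + i·sin(-2π·7/8)
= cos(-14π/8) + i·sin(-14π/8)

ω_8^7 = cos(-14π/8) + i·sin(-14π/8) = 0.7071+0.7071i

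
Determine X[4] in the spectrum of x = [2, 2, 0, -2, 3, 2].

X[4] = Σ(n=0 to 5) x[n] · ω_6^(4n) where ω_6 = e^(-2πi/6)
= (2)·ω_6^0 + (2)·ω_6^4 + (0)·ω_6^8 + (-2)·ω_6^12 + (3)·ω_6^16 + (2)·ω_6^20

X[4] = -3.5000+2.5981i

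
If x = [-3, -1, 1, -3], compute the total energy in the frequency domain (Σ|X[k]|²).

Parseval: Σ|x[n]|² = (1/N)Σ|X[k]|², so Σ|X[k]|² = N·Σ|x[n]|² = 4·20.0000

Σ|X[k]|² = N·Σ|x[n]|² = 4·20.0000 = 80.0000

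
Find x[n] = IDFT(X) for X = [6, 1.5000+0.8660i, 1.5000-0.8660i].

x[n] = (1/3) Σ(k=0 to 2) X[k] · e^(2πikn/3)

Computing each x[n]:
x[0] = 3
x[1] = 1
x[2] = 2

x = [3, 1, 2]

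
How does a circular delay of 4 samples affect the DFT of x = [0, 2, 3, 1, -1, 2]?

Time shift by 4: X_shifted[k] = ω_6^(4k) · X[k]
Shifted x = [3, 1, -1, 2, 0, 2]

DFT(x[n-4]) = [7, 3.0000+1.7321i, 4, -3, 4, 3.0000-1.7321i]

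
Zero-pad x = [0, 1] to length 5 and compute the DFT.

Original 2-point DFT: [1, -1]
Zero-padded 5-point DFT provides frequency interpolation.

DFT_5([x, 0, ...]) = [1, 0.3090-0.9511i, -0.8090-0.5878i, -0.8090+0.5878i, 0.3090+0.9511i]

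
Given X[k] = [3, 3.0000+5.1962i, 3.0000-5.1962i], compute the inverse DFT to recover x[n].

x[n] = (1/3) Σ(k=0 to 2) X[k] · e^(2πikn/3)

Computing each x[n]:
x[0] = 3
x[1] = -3
x[2] = 3

x = [3, -3, 3]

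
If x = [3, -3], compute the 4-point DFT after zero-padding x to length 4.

Original 2-point DFT: [0, 6]
Zero-padded 4-point DFT provides frequency interpolation.

DFT_4([x, 0, ...]) = [0, 3+3i, 6, 3-3i]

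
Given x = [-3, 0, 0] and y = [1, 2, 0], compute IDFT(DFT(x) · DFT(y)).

(x ⊛ y)[n] = Σ(m=0 to 2) x[m] · y[(n-m) mod 3]

Computing each output sample:
(x ⊛ y)[0] = -3
(x ⊛ y)[1] = -6
(x ⊛ y)[2] = 0

x ⊛ y = [-3, -6, 0]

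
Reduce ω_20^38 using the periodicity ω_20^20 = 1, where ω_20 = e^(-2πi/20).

Since ω_20^20 = 1, powers reduce modulo 20.
38 mod 20 = 18
So ω_20^38 = ω_20^18 = e^(-2πi·18/20)

ω_20^38 = ω_20^18 = 0.8090+0.5878i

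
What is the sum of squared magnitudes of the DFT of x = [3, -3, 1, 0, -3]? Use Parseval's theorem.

Parseval: Σ|x[n]|² = (1/N)Σ|X[k]|², so Σ|X[k]|² = N·Σ|x[n]|² = 5·28.0000

Σ|X[k]|² = N·Σ|x[n]|² = 5·28.0000 = 140.0000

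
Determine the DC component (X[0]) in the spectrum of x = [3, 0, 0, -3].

X[0] = Σ(n=0 to 3) x[n] · ω_4^0 = Σ x[n]
= (3) + (0) + (0) + (-3)

X[0] = 0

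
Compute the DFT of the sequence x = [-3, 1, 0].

X[k] = Σ(n=0 to 2) x[n] · ω_3^(nk)
where ω_3 = e^(-2πi/3)

Computing each X[k]:
X[0] = -2
X[1] = -3.5000-0.8660i
X[2] = -3.5000+0.8660i

X = [-2, -3.5000-0.8660i, -3.5000+0.8660i]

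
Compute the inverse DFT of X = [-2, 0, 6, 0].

x[n] = (1/4) Σ(k=0 to 3) X[k] · e^(2πikn/4)

Computing each x[n]:
x[0] = 1
x[1] = -2
x[2] = 1
x[3] = -2

x = [1, -2, 1, -2]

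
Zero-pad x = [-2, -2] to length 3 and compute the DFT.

Original 2-point DFT: [-4, 0]
Zero-padded 3-point DFT provides frequency interpolation.

DFT_3([x, 0, ...]) = [-4, -1.0000+1.7321i, -1.0000-1.7321i]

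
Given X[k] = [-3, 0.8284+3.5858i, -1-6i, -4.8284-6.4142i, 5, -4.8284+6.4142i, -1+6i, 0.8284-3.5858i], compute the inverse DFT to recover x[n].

x[n] = (1/8) Σ(k=0 to 7) X[k] · e^(2πikn/8)

Computing each x[n]:
x[0] = -1
x[1] = 2
x[2] = -2
x[3] = -3
x[4] = 1
x[5] = -1
x[6] = 3
x[7] = -2

x = [-1, 2, -2, -3, 1, -1, 3, -2]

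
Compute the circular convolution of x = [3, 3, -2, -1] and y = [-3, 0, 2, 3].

(x ⊛ y)[n] = Σ(m=0 to 3) x[m] · y[(n-m) mod 4]

Computing each output sample:
(x ⊛ y)[0] = -4
(x ⊛ y)[1] = -17
(x ⊛ y)[2] = 9
(x ⊛ y)[3] = 18

x ⊛ y = [-4, -17, 9, 18]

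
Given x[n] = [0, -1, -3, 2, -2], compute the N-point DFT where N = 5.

X[k] = Σ(n=0 to 4) x[n] · ω_5^(nk)
where ω_5 = e^(-2πi/5)

Computing each X[k]:
X[0] = -4
X[1] = -0.1180+1.9879i
X[2] = 2.1180-5.3431i
X[3] = 2.1180+5.3431i
X[4] = -0.1180-1.9879i

X = [-4, -0.1180+1.9879i, 2.1180-5.3431i, 2.1180+5.3431i, -0.1180-1.9879i]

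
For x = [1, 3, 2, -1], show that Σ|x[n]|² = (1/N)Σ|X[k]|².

Time domain:
Σ|x[n]|² = |1|² + |3|² + |2|² + |-1|² = 15.0000

Frequency domain:
(1/4)Σ|X[k]|² = (1/4)(|5|² + |-1-4i|² + |1|² + |-1+4i|²) = (1/4)·60.0000 = 15.0000

Both sides agree, confirming Parseval's theorem.

Σ|x[n]|² = (1/N)Σ|X[k]|² = 15.0000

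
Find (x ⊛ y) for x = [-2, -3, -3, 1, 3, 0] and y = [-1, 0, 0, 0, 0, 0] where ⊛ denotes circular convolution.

(x ⊛ y)[n] = Σ(m=0 to 5) x[m] · y[(n-m) mod 6]

Computing each output sample:
(x ⊛ y)[0] = 2
(x ⊛ y)[1] = 3
(x ⊛ y)[2] = 3
(x ⊛ y)[3] = -1
(x ⊛ y)[4] = -3
(x ⊛ y)[5] = 0

x ⊛ y = [2, 3, 3, -1, -3, 0]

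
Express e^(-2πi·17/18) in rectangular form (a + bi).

ω_18^17 = e^(-2πi·17/18)
= cos(-2π·17/18) + i·sin(-2π·17/18)
= cos(-34π/18) + i·sin(-34π/18)

ω_18^17 = cos(-34π/18) + i·sin(-34π/18) = 0.9397+0.3420i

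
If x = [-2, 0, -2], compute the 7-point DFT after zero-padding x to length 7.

Original 3-point DFT: [-4, -1.0000-1.7321i, -1.0000+1.7321i]
Zero-padded 7-point DFT provides frequency interpolation.

DFT_7([x, 0, ...]) = [-4, -1.5550+1.9499i, -0.1981-0.8678i, -3.2470-1.5637i, -3.2470+1.5637i, -0.1981+0.8678i, -1.5550-1.9499i]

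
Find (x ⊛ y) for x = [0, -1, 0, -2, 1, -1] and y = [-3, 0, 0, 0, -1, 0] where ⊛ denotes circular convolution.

(x ⊛ y)[n] = Σ(m=0 to 5) x[m] · y[(n-m) mod 6]

Computing each output sample:
(x ⊛ y)[0] = 0
(x ⊛ y)[1] = 5
(x ⊛ y)[2] = -1
(x ⊛ y)[3] = 7
(x ⊛ y)[4] = -3
(x ⊛ y)[5] = 4

x ⊛ y = [0, 5, -1, 7, -3, 4]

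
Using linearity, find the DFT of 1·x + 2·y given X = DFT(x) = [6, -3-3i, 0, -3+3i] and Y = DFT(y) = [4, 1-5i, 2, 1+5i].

By linearity: DFT(1x + 2y) = 1·DFT(x) + 2·DFT(y)
= 1·[6, -3-3i, 0, -3+3i] + 2·[4, 1-5i, 2, 1+5i]

Computing element-wise:
Z[0] = 1·(6) + 2·(4) = 14
Z[1] = 1·(-3-3i) + 2·(1-5i) = -1-13i
Z[2] = 1·(0) + 2·(2) = 4
Z[3] = 1·(-3+3i) + 2·(1+5i) = -1+13i

DFT(1x + 2y) = 1·X + 2·Y = [14, -1-13i, 4, -1+13i]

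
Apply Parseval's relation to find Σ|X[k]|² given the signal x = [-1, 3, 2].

Parseval: Σ|x[n]|² = (1/N)Σ|X[k]|², so Σ|X[k]|² = N·Σ|x[n]|² = 3·14.0000

Σ|X[k]|² = N·Σ|x[n]|² = 3·14.0000 = 42.0000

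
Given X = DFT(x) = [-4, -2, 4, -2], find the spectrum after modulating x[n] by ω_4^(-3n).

Modulation property: DFT(ω_4^(-3n)·x[n]) = X[(k-3) mod 4], so circularly shift X by 3 positions.

X[k-3] = [-2, 4, -2, -4]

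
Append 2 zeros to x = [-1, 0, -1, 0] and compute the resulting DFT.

Original 4-point DFT: [-2, 0, -2, 0]
Zero-padded 6-point DFT provides frequency interpolation.

DFT_6([x, 0, ...]) = [-2, -0.5000+0.8660i, -0.5000-0.8660i, -2, -0.5000+0.8660i, -0.5000-0.8660i]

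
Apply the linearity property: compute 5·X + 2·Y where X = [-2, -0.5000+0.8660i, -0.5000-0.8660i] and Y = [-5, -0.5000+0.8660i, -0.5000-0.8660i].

By linearity: DFT(5x + 2y) = 5·DFT(x) + 2·DFT(y)
= 5·[-2, -0.5000+0.8660i, -0.5000-0.8660i] + 2·[-5, -0.5000+0.8660i, -0.5000-0.8660i]

Computing element-wise:
Z[0] = 5·(-2) + 2·(-5) = -20
Z[1] = 5·(-0.5000+0.8660i) + 2·(-0.5000+0.8660i) = -3.5000+6.0620i
Z[2] = 5·(-0.5000-0.8660i) + 2·(-0.5000-0.8660i) = -3.5000-6.0620i

DFT(5x + 2y) = 5·X + 2·Y = [-20, -3.5000+6.0620i, -3.5000-6.0620i]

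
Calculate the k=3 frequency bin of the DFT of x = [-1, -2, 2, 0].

X[3] = Σ(n=0 to 3) x[n] · ω_4^(3n) where ω_4 = e^(-2πi/4)
= (-1)·ω_4^0 + (-2)·ω_4^3 + (2)·ω_4^6 + (0)·ω_4^9

X[3] = -3-2i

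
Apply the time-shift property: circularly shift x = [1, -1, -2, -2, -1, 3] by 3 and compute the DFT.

Time shift by 3: X_shifted[k] = ω_6^(3k) · X[k]
Shifted x = [-2, -1, 3, 1, -1, -2]

DFT(x[n-3]) = [-2, -5.5000-4.3301i, -0.5000+2.5981i, 2, -0.5000-2.5981i, -5.5000+4.3301i]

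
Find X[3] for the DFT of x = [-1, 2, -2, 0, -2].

X[3] = Σ(n=0 to 4) x[n] · ω_5^(3n) where ω_5 = e^(-2πi/5)
= (-1)·ω_5^0 + (2)·ω_5^3 + (-2)·ω_5^6 + (0)·ω_5^9 + (-2)·ω_5^12

X[3] = -1.6180+4.2533i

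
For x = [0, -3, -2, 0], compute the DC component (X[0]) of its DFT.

X[0] = Σ(n=0 to 3) x[n] · ω_4^0 = Σ x[n]
= (0) + (-3) + (-2) + (0)

X[0] = -5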